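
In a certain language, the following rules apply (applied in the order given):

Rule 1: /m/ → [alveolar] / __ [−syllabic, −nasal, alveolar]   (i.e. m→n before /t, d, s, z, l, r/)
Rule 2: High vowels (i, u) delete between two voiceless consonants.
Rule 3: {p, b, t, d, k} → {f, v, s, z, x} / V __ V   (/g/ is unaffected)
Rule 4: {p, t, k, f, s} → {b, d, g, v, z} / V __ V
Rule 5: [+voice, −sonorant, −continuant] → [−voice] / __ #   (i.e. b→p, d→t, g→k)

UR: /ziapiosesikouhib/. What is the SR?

Rule 1 (nasal place assimilation): no segment meets the environment; /ziapiosesikouhib/ is unchanged.
Rule 2 (high vowel syncope): /i/ is a high vowel flanked by voiceless consonants /s/ and /k/, so it deletes. /ziapiosesikouhib/ → ziapioseskouhib.
Rule 3 (intervocalic spirantization): /p/ is a stop between vowels /a/ and /i/, so it spirantizes to the fricative [f]. /ziapioseskouhib/ → ziafioseskouhib.
Rule 4 (intervocalic voicing): /f/ is a voiceless obstruent between vowels /a/ and /i/, so it voices to [v]. /s/ is a voiceless obstruent between vowels /o/ and /e/, so it voices to [z]. /ziafioseskouhib/ → ziaviozeskouhib.
Rule 5 (final devoicing): /b/ is a voiced stop in word-final position, so it devoices to [p]. /ziaviozeskouhib/ → ziaviozeskouhip.

ziaviozeskouhip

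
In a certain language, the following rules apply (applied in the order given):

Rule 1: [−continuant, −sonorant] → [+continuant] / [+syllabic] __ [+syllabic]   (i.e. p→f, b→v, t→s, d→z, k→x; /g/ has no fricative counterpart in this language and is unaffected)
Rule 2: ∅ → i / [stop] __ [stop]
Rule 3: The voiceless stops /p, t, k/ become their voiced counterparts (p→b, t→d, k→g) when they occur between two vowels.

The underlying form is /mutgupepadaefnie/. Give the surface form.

mudigufefazaefnie

Rule 1 (intervocalic spirantization): /p/ is a stop between vowels /u/ and /e/, so it spirantizes to the fricative [f]. /p/ is a stop between vowels /e/ and /a/, so it spirantizes to the fricative [f]. /d/ is a stop between vowels /a/ and /a/, so it spirantizes to the fricative [z]. /mutgupepadaefnie/ → mutgufefazaefnie.
Rule 2 (stop-cluster i-epenthesis): /t/ and /g/ form a stop–stop cluster, so [i] is inserted between them. /mutgufefazaefnie/ → mutigufefazaefnie.
Rule 3 (intervocalic voicing): /t/ is a voiceless stop between vowels /u/ and /i/, so it voices to [d]. /mutigufefazaefnie/ → mudigufefazaefnie.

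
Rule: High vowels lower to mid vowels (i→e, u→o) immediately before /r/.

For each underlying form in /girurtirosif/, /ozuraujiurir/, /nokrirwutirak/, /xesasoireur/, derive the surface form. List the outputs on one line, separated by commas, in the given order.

/girurtirosif/: /i/ is a high vowel immediately before /r/, so it lowers to [e]. /u/ is a high vowel immediately before /r/, so it lowers to [o]. /i/ is a high vowel immediately before /r/, so it lowers to [e]. → [gerorterosif].
/ozuraujiurir/: /u/ is a high vowel immediately before /r/, so it lowers to [o]. /u/ is a high vowel immediately before /r/, so it lowers to [o]. /i/ is a high vowel immediately before /r/, so it lowers to [e]. → [ozoraujiorer].
/nokrirwutirak/: /i/ is a high vowel immediately before /r/, so it lowers to [e]. /i/ is a high vowel immediately before /r/, so it lowers to [e]. → [nokrerwuterak].
/xesasoireur/: /i/ is a high vowel immediately before /r/, so it lowers to [e]. /u/ is a high vowel immediately before /r/, so it lowers to [o]. → [xesasoereor].

gerorterosif, ozoraujiorer, nokrerwuterak, xesasoereor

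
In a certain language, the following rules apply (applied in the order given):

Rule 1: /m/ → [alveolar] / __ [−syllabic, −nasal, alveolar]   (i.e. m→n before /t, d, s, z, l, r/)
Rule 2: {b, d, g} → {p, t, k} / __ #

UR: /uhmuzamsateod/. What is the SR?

Rule 1 (nasal place assimilation): /m/ precedes the alveolar consonant /s/, so it assimilates in place to [n]. /uhmuzamsateod/ → uhmuzansateod.
Rule 2 (final devoicing): /d/ is a voiced stop in word-final position, so it devoices to [t]. /uhmuzansateod/ → uhmuzansateot.

uhmuzansateot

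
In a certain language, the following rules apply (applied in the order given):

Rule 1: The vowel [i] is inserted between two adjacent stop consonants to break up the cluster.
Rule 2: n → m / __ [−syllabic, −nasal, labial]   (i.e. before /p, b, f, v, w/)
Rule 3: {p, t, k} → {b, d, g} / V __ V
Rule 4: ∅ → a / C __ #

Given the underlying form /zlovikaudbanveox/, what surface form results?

zlovigaudibamveoxa

Rule 1 (stop-cluster i-epenthesis): /d/ and /b/ form a stop–stop cluster, so [i] is inserted between them. /zlovikaudbanveox/ → zlovikaudibanveox.
Rule 2 (nasal place assimilation): /n/ precedes the labial consonant /v/, so it assimilates in place to [m]. /zlovikaudibanveox/ → zlovikaudibamveox.
Rule 3 (intervocalic voicing): /k/ is a voiceless stop between vowels /i/ and /a/, so it voices to [g]. /zlovikaudibamveox/ → zlovigaudibamveox.
Rule 4 (final a-epenthesis): the form ends in the consonant /x/, so [a] is inserted word-finally. /zlovigaudibamveox/ → zlovigaudibamveoxa.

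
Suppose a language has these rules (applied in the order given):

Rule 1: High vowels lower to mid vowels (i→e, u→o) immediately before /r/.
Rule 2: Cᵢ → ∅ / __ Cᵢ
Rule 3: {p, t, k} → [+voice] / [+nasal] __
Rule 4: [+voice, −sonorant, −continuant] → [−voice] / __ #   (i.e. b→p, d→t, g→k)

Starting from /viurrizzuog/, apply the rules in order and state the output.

viorizuok

Rule 1 (pre-rhotic lowering): /u/ is a high vowel immediately before /r/, so it lowers to [o]. /viurrizzuog/ → viorrizzuog.
Rule 2 (degemination): /rr/ is a geminate; the first /r/ deletes. /zz/ is a geminate; the first /z/ deletes. /viorrizzuog/ → viorizuog.
Rule 3 (post-nasal voicing): no segment meets the environment; /viorizuog/ is unchanged.
Rule 4 (final devoicing): /g/ is a voiced stop in word-final position, so it devoices to [k]. /viorizuog/ → viorizuok.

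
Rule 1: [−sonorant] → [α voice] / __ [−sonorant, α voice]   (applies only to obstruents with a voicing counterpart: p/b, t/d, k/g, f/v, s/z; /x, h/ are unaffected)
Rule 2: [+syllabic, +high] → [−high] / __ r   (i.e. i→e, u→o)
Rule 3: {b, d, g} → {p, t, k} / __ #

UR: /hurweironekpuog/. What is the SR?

horweeronekpuok

Rule 1 (regressive voicing assimilation): no segment meets the environment; /hurweironekpuog/ is unchanged.
Rule 2 (pre-rhotic lowering): /u/ is a high vowel immediately before /r/, so it lowers to [o]. /i/ is a high vowel immediately before /r/, so it lowers to [e]. /hurweironekpuog/ → horweeronekpuog.
Rule 3 (final devoicing): /g/ is a voiced stop in word-final position, so it devoices to [k]. /horweeronekpuog/ → horweeronekpuok.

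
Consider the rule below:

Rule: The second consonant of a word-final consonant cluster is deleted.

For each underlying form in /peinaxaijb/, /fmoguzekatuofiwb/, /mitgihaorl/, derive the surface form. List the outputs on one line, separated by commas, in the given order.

peinaxaij, fmoguzekatuofiw, mitgihaor

/peinaxaijb/: /b/ is the second consonant of a word-final cluster /jb/, so it deletes. → [peinaxaij].
/fmoguzekatuofiwb/: /b/ is the second consonant of a word-final cluster /wb/, so it deletes. → [fmoguzekatuofiw].
/mitgihaorl/: /l/ is the second consonant of a word-final cluster /rl/, so it deletes. → [mitgihaor].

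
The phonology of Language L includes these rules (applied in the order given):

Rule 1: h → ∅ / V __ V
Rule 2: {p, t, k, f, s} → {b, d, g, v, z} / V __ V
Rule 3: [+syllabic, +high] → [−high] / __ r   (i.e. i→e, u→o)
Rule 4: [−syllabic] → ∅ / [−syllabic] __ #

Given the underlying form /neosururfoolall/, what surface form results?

Rule 1 (intervocalic h-deletion): no segment meets the environment; /neosururfoolall/ is unchanged.
Rule 2 (intervocalic voicing): /s/ is a voiceless obstruent between vowels /o/ and /u/, so it voices to [z]. /neosururfoolall/ → neozururfoolall.
Rule 3 (pre-rhotic lowering): /u/ is a high vowel immediately before /r/, so it lowers to [o]. /u/ is a high vowel immediately before /r/, so it lowers to [o]. /neozururfoolall/ → neozororfoolall.
Rule 4 (final cluster simplification): /l/ is the second consonant of a word-final cluster /ll/, so it deletes. /neozororfoolall/ → neozororfoolal.

neozororfoolal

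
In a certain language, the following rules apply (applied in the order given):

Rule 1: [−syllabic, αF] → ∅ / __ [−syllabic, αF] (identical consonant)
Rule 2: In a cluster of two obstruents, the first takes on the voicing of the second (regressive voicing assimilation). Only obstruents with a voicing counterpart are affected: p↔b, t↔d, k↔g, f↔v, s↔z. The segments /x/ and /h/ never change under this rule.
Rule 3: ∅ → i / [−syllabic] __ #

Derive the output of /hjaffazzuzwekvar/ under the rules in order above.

Rule 1 (degemination): /ff/ is a geminate; the first /f/ deletes. /zz/ is a geminate; the first /z/ deletes. /hjaffazzuzwekvar/ → hjafazuzwekvar.
Rule 2 (regressive voicing assimilation): /k/ precedes the voiced obstruent /v/, so it voices to [g] by assimilation. /hjafazuzwekvar/ → hjafazuzwegvar.
Rule 3 (final i-epenthesis): the form ends in the consonant /r/, so [i] is inserted word-finally. /hjafazuzwegvar/ → hjafazuzwegvari.

hjafazuzwegvari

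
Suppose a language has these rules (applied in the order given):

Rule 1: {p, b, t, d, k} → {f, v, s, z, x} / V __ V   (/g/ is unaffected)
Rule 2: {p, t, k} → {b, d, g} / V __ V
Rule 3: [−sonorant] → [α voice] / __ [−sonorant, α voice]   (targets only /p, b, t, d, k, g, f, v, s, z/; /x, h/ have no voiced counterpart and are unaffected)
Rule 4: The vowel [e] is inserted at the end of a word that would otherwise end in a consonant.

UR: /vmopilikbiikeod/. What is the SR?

Rule 1 (intervocalic spirantization): /p/ is a stop between vowels /o/ and /i/, so it spirantizes to the fricative [f]. /k/ is a stop between vowels /i/ and /e/, so it spirantizes to the fricative [x]. /vmopilikbiikeod/ → vmofilikbiixeod.
Rule 2 (intervocalic voicing): no segment meets the environment; /vmofilikbiixeod/ is unchanged.
Rule 3 (regressive voicing assimilation): /k/ precedes the voiced obstruent /b/, so it voices to [g] by assimilation. /vmofilikbiixeod/ → vmofiligbiixeod.
Rule 4 (final e-epenthesis): the form ends in the consonant /d/, so [e] is inserted word-finally. /vmofiligbiixeod/ → vmofiligbiixeode.

vmofiligbiixeode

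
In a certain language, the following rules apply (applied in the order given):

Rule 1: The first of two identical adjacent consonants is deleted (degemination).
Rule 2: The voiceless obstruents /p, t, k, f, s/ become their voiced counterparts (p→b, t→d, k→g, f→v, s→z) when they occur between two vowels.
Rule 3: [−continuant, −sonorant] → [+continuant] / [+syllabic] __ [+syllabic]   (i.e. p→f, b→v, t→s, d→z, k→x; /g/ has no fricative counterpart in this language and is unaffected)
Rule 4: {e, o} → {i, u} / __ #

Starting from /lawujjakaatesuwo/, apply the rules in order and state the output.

lawujagaazezuwu

Rule 1 (degemination): /jj/ is a geminate; the first /j/ deletes. /lawujjakaatesuwo/ → lawujakaatesuwo.
Rule 2 (intervocalic voicing): /k/ is a voiceless obstruent between vowels /a/ and /a/, so it voices to [g]. /t/ is a voiceless obstruent between vowels /a/ and /e/, so it voices to [d]. /s/ is a voiceless obstruent between vowels /e/ and /u/, so it voices to [z]. /lawujakaatesuwo/ → lawujagaadezuwo.
Rule 3 (intervocalic spirantization): /d/ is a stop between vowels /a/ and /e/, so it spirantizes to the fricative [z]. /lawujagaadezuwo/ → lawujagaazezuwo.
Rule 4 (final vowel raising): /o/ is a mid vowel in word-final position, so it raises to [u]. /lawujagaazezuwo/ → lawujagaazezuwu.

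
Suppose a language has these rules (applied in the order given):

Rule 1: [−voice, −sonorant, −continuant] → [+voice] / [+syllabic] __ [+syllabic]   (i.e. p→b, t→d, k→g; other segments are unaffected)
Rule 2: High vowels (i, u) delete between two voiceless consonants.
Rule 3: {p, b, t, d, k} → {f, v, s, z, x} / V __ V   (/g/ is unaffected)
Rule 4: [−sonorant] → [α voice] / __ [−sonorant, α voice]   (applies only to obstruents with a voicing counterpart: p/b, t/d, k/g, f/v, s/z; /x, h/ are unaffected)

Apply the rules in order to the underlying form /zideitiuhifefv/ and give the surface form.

Rule 1 (intervocalic voicing): /t/ is a voiceless stop between vowels /i/ and /i/, so it voices to [d]. /zideitiuhifefv/ → zideidiuhifefv.
Rule 2 (high vowel syncope): /i/ is a high vowel flanked by voiceless consonants /h/ and /f/, so it deletes. /zideidiuhifefv/ → zideidiuhfefv.
Rule 3 (intervocalic spirantization): /d/ is a stop between vowels /i/ and /e/, so it spirantizes to the fricative [z]. /d/ is a stop between vowels /i/ and /i/, so it spirantizes to the fricative [z]. /zideidiuhfefv/ → zizeiziuhfefv.
Rule 4 (regressive voicing assimilation): /f/ precedes the voiced obstruent /v/, so it voices to [v] by assimilation. /zizeiziuhfefv/ → zizeiziuhfevv.

zizeiziuhfevv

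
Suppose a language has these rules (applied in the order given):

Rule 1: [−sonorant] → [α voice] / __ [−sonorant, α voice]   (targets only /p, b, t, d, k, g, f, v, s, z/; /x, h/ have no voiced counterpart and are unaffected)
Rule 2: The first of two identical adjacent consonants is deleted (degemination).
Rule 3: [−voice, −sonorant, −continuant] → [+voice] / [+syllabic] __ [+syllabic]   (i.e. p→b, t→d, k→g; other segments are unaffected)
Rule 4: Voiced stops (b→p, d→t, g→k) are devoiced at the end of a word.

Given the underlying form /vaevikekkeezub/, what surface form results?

Rule 1 (regressive voicing assimilation): no segment meets the environment; /vaevikekkeezub/ is unchanged.
Rule 2 (degemination): /kk/ is a geminate; the first /k/ deletes. /vaevikekkeezub/ → vaevikekeezub.
Rule 3 (intervocalic voicing): /k/ is a voiceless stop between vowels /i/ and /e/, so it voices to [g]. /k/ is a voiceless stop between vowels /e/ and /e/, so it voices to [g]. /vaevikekeezub/ → vaevigegeezub.
Rule 4 (final devoicing): /b/ is a voiced stop in word-final position, so it devoices to [p]. /vaevigegeezub/ → vaevigegeezup.

vaevigegeezup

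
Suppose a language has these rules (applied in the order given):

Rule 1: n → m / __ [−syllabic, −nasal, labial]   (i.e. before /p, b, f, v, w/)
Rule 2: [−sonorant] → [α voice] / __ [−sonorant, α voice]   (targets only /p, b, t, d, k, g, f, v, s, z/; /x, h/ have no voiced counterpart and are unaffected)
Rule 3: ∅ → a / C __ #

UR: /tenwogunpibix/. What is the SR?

temwogumpibixa

Rule 1 (nasal place assimilation): /n/ precedes the labial consonant /w/, so it assimilates in place to [m]. /n/ precedes the labial consonant /p/, so it assimilates in place to [m]. /tenwogunpibix/ → temwogumpibix.
Rule 2 (regressive voicing assimilation): no segment meets the environment; /temwogumpibix/ is unchanged.
Rule 3 (final a-epenthesis): the form ends in the consonant /x/, so [a] is inserted word-finally. /temwogumpibix/ → temwogumpibixa.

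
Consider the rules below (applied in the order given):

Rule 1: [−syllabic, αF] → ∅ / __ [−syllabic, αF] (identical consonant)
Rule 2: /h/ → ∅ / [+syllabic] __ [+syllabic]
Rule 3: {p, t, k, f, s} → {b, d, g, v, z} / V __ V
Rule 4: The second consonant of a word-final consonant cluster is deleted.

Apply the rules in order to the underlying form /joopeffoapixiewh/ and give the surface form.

Rule 1 (degemination): /ff/ is a geminate; the first /f/ deletes. /joopeffoapixiewh/ → joopefoapixiewh.
Rule 2 (intervocalic h-deletion): no segment meets the environment; /joopefoapixiewh/ is unchanged.
Rule 3 (intervocalic voicing): /p/ is a voiceless obstruent between vowels /o/ and /e/, so it voices to [b]. /f/ is a voiceless obstruent between vowels /e/ and /o/, so it voices to [v]. /p/ is a voiceless obstruent between vowels /a/ and /i/, so it voices to [b]. /joopefoapixiewh/ → joobevoabixiewh.
Rule 4 (final cluster simplification): /h/ is the second consonant of a word-final cluster /wh/, so it deletes. /joobevoabixiewh/ → joobevoabixiew.

joobevoabixiew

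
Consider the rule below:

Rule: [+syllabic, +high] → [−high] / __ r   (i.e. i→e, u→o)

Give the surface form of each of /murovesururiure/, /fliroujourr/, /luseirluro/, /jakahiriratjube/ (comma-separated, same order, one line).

morovesororiore, fleroujoorr, luseerloro, jakahereratjube

/murovesururiure/: /u/ is a high vowel immediately before /r/, so it lowers to [o]. /u/ is a high vowel immediately before /r/, so it lowers to [o]. /u/ is a high vowel immediately before /r/, so it lowers to [o]. /u/ is a high vowel immediately before /r/, so it lowers to [o]. → [morovesororiore].
/fliroujourr/: /i/ is a high vowel immediately before /r/, so it lowers to [e]. /u/ is a high vowel immediately before /r/, so it lowers to [o]. → [fleroujoorr].
/luseirluro/: /i/ is a high vowel immediately before /r/, so it lowers to [e]. /u/ is a high vowel immediately before /r/, so it lowers to [o]. → [luseerloro].
/jakahiriratjube/: /i/ is a high vowel immediately before /r/, so it lowers to [e]. /i/ is a high vowel immediately before /r/, so it lowers to [e]. → [jakahereratjube].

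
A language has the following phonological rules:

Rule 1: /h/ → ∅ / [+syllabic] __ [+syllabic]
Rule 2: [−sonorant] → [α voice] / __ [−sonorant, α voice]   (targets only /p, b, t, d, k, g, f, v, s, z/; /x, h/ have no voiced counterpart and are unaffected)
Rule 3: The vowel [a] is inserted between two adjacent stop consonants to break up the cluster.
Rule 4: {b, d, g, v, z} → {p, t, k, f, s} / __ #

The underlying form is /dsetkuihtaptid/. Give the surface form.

Rule 1 (intervocalic h-deletion): no segment meets the environment; /dsetkuihtaptid/ is unchanged.
Rule 2 (regressive voicing assimilation): /d/ precedes the voiceless obstruent /s/, so it devoices to [t] by assimilation. /dsetkuihtaptid/ → tsetkuihtaptid.
Rule 3 (stop-cluster a-epenthesis): /t/ and /k/ form a stop–stop cluster, so [a] is inserted between them. /p/ and /t/ form a stop–stop cluster, so [a] is inserted between them. /tsetkuihtaptid/ → tsetakuihtapatid.
Rule 4 (final devoicing): /d/ is a voiced obstruent in word-final position, so it devoices to [t]. /tsetakuihtapatid/ → tsetakuihtapatit.

tsetakuihtapatit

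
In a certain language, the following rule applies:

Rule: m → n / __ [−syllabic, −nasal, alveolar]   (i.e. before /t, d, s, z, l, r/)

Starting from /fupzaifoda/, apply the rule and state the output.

No segment of /fupzaifoda/ meets the structural description of the rule, so the form surfaces unchanged.

fupzaifoda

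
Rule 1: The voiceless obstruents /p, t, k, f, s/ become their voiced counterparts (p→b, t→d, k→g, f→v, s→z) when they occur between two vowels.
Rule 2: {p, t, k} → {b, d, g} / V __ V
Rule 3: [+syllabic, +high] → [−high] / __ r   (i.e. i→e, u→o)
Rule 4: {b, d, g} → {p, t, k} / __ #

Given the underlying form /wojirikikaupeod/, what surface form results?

Rule 1 (intervocalic voicing): /k/ is a voiceless obstruent between vowels /i/ and /i/, so it voices to [g]. /k/ is a voiceless obstruent between vowels /i/ and /a/, so it voices to [g]. /p/ is a voiceless obstruent between vowels /u/ and /e/, so it voices to [b]. /wojirikikaupeod/ → wojirigigaubeod.
Rule 2 (intervocalic voicing): no segment meets the environment; /wojirigigaubeod/ is unchanged.
Rule 3 (pre-rhotic lowering): /i/ is a high vowel immediately before /r/, so it lowers to [e]. /wojirigigaubeod/ → wojerigigaubeod.
Rule 4 (final devoicing): /d/ is a voiced stop in word-final position, so it devoices to [t]. /wojerigigaubeod/ → wojerigigaubeot.

wojerigigaubeot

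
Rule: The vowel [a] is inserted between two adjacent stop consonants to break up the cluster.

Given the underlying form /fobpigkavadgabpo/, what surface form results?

/b/ and /p/ form a stop–stop cluster, so [a] is inserted between them.
/g/ and /k/ form a stop–stop cluster, so [a] is inserted between them.
/d/ and /g/ form a stop–stop cluster, so [a] is inserted between them.
/b/ and /p/ form a stop–stop cluster, so [a] is inserted between them.
Surface form: [fobapigakavadagabapo].

fobapigakavadagabapo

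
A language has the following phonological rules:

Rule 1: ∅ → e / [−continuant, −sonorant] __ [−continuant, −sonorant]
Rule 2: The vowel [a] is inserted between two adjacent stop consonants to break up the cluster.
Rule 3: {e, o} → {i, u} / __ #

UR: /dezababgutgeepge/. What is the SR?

dezababegutegeepegi

Rule 1 (stop-cluster e-epenthesis): /b/ and /g/ form a stop–stop cluster, so [e] is inserted between them. /t/ and /g/ form a stop–stop cluster, so [e] is inserted between them. /p/ and /g/ form a stop–stop cluster, so [e] is inserted between them. /dezababgutgeepge/ → dezababegutegeepege.
Rule 2 (stop-cluster a-epenthesis): no segment meets the environment; /dezababegutegeepege/ is unchanged.
Rule 3 (final vowel raising): /e/ is a mid vowel in word-final position, so it raises to [i]. /dezababegutegeepege/ → dezababegutegeepegi.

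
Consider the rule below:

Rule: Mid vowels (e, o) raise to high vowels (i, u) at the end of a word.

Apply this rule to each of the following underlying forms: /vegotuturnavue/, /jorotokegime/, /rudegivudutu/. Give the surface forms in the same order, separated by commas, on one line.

/vegotuturnavue/: /e/ is a mid vowel in word-final position, so it raises to [i]. → [vegotuturnavui].
/jorotokegime/: /e/ is a mid vowel in word-final position, so it raises to [i]. → [jorotokegimi].
/rudegivudutu/: the rule's environment is not met; surfaces unchanged as [rudegivudutu].

vegotuturnavui, jorotokegimi, rudegivudutu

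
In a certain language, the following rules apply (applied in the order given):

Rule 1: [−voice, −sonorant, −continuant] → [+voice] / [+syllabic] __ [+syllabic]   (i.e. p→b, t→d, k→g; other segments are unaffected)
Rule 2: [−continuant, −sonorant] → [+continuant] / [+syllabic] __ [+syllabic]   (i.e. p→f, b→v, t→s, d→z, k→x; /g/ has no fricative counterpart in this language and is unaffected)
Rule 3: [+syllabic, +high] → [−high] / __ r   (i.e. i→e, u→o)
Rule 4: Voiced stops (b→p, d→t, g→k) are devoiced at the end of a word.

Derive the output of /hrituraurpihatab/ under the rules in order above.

hrizoraorpihazap

Rule 1 (intervocalic voicing): /t/ is a voiceless stop between vowels /i/ and /u/, so it voices to [d]. /t/ is a voiceless stop between vowels /a/ and /a/, so it voices to [d]. /hrituraurpihatab/ → hriduraurpihadab.
Rule 2 (intervocalic spirantization): /d/ is a stop between vowels /i/ and /u/, so it spirantizes to the fricative [z]. /d/ is a stop between vowels /a/ and /a/, so it spirantizes to the fricative [z]. /hriduraurpihadab/ → hrizuraurpihazab.
Rule 3 (pre-rhotic lowering): /u/ is a high vowel immediately before /r/, so it lowers to [o]. /u/ is a high vowel immediately before /r/, so it lowers to [o]. /hrizuraurpihazab/ → hrizoraorpihazab.
Rule 4 (final devoicing): /b/ is a voiced stop in word-final position, so it devoices to [p]. /hrizoraorpihazab/ → hrizoraorpihazap.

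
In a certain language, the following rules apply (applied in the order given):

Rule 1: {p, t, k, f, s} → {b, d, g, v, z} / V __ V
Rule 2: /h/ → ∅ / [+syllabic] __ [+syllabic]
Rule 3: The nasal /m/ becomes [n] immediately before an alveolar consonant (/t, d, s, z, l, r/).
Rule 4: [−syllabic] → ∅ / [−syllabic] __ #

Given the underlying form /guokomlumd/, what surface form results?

Rule 1 (intervocalic voicing): /k/ is a voiceless obstruent between vowels /o/ and /o/, so it voices to [g]. /guokomlumd/ → guogomlumd.
Rule 2 (intervocalic h-deletion): no segment meets the environment; /guogomlumd/ is unchanged.
Rule 3 (nasal place assimilation): /m/ precedes the alveolar consonant /l/, so it assimilates in place to [n]. /m/ precedes the alveolar consonant /d/, so it assimilates in place to [n]. /guogomlumd/ → guogonlund.
Rule 4 (final cluster simplification): /d/ is the second consonant of a word-final cluster /nd/, so it deletes. /guogonlund/ → guogonlun.

guogonlun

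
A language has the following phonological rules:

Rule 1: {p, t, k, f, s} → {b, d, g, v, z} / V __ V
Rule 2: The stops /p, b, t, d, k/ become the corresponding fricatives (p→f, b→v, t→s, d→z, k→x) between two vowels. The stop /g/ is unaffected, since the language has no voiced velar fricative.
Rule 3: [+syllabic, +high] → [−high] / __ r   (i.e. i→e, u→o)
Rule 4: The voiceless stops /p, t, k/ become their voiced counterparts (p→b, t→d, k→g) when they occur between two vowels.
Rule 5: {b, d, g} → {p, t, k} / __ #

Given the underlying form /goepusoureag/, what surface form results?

goevuzooreak

Rule 1 (intervocalic voicing): /p/ is a voiceless obstruent between vowels /e/ and /u/, so it voices to [b]. /s/ is a voiceless obstruent between vowels /u/ and /o/, so it voices to [z]. /goepusoureag/ → goebuzoureag.
Rule 2 (intervocalic spirantization): /b/ is a stop between vowels /e/ and /u/, so it spirantizes to the fricative [v]. /goebuzoureag/ → goevuzoureag.
Rule 3 (pre-rhotic lowering): /u/ is a high vowel immediately before /r/, so it lowers to [o]. /goevuzoureag/ → goevuzooreag.
Rule 4 (intervocalic voicing): no segment meets the environment; /goevuzooreag/ is unchanged.
Rule 5 (final devoicing): /g/ is a voiced stop in word-final position, so it devoices to [k]. /goevuzooreag/ → goevuzooreak.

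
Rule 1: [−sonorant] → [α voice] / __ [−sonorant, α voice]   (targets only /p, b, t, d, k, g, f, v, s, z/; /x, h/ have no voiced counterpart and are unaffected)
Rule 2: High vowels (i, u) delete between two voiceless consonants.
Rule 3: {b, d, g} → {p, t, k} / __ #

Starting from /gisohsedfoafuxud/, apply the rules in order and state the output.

Rule 1 (regressive voicing assimilation): /d/ precedes the voiceless obstruent /f/, so it devoices to [t] by assimilation. /gisohsedfoafuxud/ → gisohsetfoafuxud.
Rule 2 (high vowel syncope): /u/ is a high vowel flanked by voiceless consonants /f/ and /x/, so it deletes. /gisohsetfoafuxud/ → gisohsetfoafxud.
Rule 3 (final devoicing): /d/ is a voiced stop in word-final position, so it devoices to [t]. /gisohsetfoafxud/ → gisohsetfoafxut.

gisohsetfoafxut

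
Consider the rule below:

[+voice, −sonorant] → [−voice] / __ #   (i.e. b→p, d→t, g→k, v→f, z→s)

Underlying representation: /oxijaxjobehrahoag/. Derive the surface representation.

oxijaxjobehrahoak

/g/ is a voiced obstruent in word-final position, so it devoices to [k].
The other instance of /b/ does not occur in the required environment and remains unchanged.
Surface form: [oxijaxjobehrahoak].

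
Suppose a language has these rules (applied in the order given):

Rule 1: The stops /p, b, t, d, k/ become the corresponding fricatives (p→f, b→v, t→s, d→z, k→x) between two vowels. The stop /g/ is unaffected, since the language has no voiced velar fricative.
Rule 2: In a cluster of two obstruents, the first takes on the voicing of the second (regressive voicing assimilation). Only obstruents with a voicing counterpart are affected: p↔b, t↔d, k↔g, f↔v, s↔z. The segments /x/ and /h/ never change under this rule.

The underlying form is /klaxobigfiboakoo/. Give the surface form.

Rule 1 (intervocalic spirantization): /b/ is a stop between vowels /o/ and /i/, so it spirantizes to the fricative [v]. /b/ is a stop between vowels /i/ and /o/, so it spirantizes to the fricative [v]. /k/ is a stop between vowels /a/ and /o/, so it spirantizes to the fricative [x]. /klaxobigfiboakoo/ → klaxovigfivoaxoo.
Rule 2 (regressive voicing assimilation): /g/ precedes the voiceless obstruent /f/, so it devoices to [k] by assimilation. /klaxovigfivoaxoo/ → klaxovikfivoaxoo.

klaxovikfivoaxoo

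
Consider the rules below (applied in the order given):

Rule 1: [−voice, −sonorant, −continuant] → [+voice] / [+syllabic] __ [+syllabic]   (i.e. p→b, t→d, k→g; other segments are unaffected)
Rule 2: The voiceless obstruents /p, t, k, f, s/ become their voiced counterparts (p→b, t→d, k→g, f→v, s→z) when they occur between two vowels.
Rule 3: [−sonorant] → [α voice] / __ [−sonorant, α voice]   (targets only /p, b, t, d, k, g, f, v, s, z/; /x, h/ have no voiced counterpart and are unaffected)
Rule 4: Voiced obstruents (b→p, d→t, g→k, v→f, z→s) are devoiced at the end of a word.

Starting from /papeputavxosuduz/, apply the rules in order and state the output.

Rule 1 (intervocalic voicing): /p/ is a voiceless stop between vowels /a/ and /e/, so it voices to [b]. /p/ is a voiceless stop between vowels /e/ and /u/, so it voices to [b]. /t/ is a voiceless stop between vowels /u/ and /a/, so it voices to [d]. /papeputavxosuduz/ → pabebudavxosuduz.
Rule 2 (intervocalic voicing): /s/ is a voiceless obstruent between vowels /o/ and /u/, so it voices to [z]. /pabebudavxosuduz/ → pabebudavxozuduz.
Rule 3 (regressive voicing assimilation): /v/ precedes the voiceless obstruent /x/, so it devoices to [f] by assimilation. /pabebudavxozuduz/ → pabebudafxozuduz.
Rule 4 (final devoicing): /z/ is a voiced obstruent in word-final position, so it devoices to [s]. /pabebudafxozuduz/ → pabebudafxozudus.

pabebudafxozudus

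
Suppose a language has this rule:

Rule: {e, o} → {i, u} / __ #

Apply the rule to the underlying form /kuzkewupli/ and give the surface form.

kuzkewupli

No segment of /kuzkewupli/ meets the structural description of the rule, so the form surfaces unchanged.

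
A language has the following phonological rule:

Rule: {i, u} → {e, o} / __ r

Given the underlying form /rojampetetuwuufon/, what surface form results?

No segment of /rojampetetuwuufon/ meets the structural description of the rule, so the form surfaces unchanged.

rojampetetuwuufon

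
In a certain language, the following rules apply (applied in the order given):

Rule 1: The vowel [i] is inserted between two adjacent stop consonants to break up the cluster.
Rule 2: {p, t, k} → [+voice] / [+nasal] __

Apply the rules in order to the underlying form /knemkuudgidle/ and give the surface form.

knemguudigidle

Rule 1 (stop-cluster i-epenthesis): /d/ and /g/ form a stop–stop cluster, so [i] is inserted between them. /knemkuudgidle/ → knemkuudigidle.
Rule 2 (post-nasal voicing): /k/ is a voiceless stop immediately after the nasal /m/, so it voices to [g]. /knemkuudigidle/ → knemguudigidle.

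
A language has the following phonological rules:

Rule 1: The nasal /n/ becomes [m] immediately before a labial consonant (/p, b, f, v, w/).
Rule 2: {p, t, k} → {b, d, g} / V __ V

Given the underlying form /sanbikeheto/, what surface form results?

sambigehedo

Rule 1 (nasal place assimilation): /n/ precedes the labial consonant /b/, so it assimilates in place to [m]. /sanbikeheto/ → sambikeheto.
Rule 2 (intervocalic voicing): /k/ is a voiceless stop between vowels /i/ and /e/, so it voices to [g]. /t/ is a voiceless stop between vowels /e/ and /o/, so it voices to [d]. /sambikeheto/ → sambigehedo.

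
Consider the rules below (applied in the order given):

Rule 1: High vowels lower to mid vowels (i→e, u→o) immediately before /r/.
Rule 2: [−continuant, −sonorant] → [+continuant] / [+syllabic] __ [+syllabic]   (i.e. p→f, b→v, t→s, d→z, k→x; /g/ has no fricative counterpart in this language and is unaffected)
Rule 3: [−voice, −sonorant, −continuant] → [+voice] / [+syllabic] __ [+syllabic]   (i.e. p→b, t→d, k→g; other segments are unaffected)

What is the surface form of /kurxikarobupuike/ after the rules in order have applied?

korxixarovufuixe

Rule 1 (pre-rhotic lowering): /u/ is a high vowel immediately before /r/, so it lowers to [o]. /kurxikarobupuike/ → korxikarobupuike.
Rule 2 (intervocalic spirantization): /k/ is a stop between vowels /i/ and /a/, so it spirantizes to the fricative [x]. /b/ is a stop between vowels /o/ and /u/, so it spirantizes to the fricative [v]. /p/ is a stop between vowels /u/ and /u/, so it spirantizes to the fricative [f]. /k/ is a stop between vowels /i/ and /e/, so it spirantizes to the fricative [x]. /korxikarobupuike/ → korxixarovufuixe.
Rule 3 (intervocalic voicing): no segment meets the environment; /korxixarovufuixe/ is unchanged.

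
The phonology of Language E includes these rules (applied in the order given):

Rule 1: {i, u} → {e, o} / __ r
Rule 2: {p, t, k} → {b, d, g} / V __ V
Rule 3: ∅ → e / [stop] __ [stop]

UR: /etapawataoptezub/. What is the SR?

Rule 1 (pre-rhotic lowering): no segment meets the environment; /etapawataoptezub/ is unchanged.
Rule 2 (intervocalic voicing): /t/ is a voiceless stop between vowels /e/ and /a/, so it voices to [d]. /p/ is a voiceless stop between vowels /a/ and /a/, so it voices to [b]. /t/ is a voiceless stop between vowels /a/ and /a/, so it voices to [d]. /etapawataoptezub/ → edabawadaoptezub.
Rule 3 (stop-cluster e-epenthesis): /p/ and /t/ form a stop–stop cluster, so [e] is inserted between them. /edabawadaoptezub/ → edabawadaopetezub.

edabawadaopetezub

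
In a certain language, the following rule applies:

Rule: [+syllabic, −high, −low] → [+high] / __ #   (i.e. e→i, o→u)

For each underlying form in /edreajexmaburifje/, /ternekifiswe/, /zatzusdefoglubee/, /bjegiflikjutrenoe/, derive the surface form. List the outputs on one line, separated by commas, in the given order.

/edreajexmaburifje/: /e/ is a mid vowel in word-final position, so it raises to [i]. → [edreajexmaburifji].
/ternekifiswe/: /e/ is a mid vowel in word-final position, so it raises to [i]. → [ternekifiswi].
/zatzusdefoglubee/: /e/ is a mid vowel in word-final position, so it raises to [i]. → [zatzusdefoglubei].
/bjegiflikjutrenoe/: /e/ is a mid vowel in word-final position, so it raises to [i]. → [bjegiflikjutrenoi].

edreajexmaburifji, ternekifiswi, zatzusdefoglubei, bjegiflikjutrenoi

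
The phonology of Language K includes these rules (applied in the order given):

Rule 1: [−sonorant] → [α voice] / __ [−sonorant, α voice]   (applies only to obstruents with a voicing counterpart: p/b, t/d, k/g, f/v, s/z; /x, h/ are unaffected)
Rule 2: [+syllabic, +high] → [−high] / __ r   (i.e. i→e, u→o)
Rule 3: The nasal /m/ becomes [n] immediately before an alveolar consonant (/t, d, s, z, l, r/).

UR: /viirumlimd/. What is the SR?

Rule 1 (regressive voicing assimilation): no segment meets the environment; /viirumlimd/ is unchanged.
Rule 2 (pre-rhotic lowering): /i/ is a high vowel immediately before /r/, so it lowers to [e]. /viirumlimd/ → vierumlimd.
Rule 3 (nasal place assimilation): /m/ precedes the alveolar consonant /l/, so it assimilates in place to [n]. /m/ precedes the alveolar consonant /d/, so it assimilates in place to [n]. /vierumlimd/ → vierunlind.

vierunlind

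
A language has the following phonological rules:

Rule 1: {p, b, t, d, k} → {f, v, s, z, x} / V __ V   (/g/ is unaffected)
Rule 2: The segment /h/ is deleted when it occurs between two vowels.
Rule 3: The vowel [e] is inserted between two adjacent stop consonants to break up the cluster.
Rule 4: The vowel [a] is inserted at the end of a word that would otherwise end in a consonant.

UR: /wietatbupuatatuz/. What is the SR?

wiesatebufuasasuza

Rule 1 (intervocalic spirantization): /t/ is a stop between vowels /e/ and /a/, so it spirantizes to the fricative [s]. /p/ is a stop between vowels /u/ and /u/, so it spirantizes to the fricative [f]. /t/ is a stop between vowels /a/ and /a/, so it spirantizes to the fricative [s]. /t/ is a stop between vowels /a/ and /u/, so it spirantizes to the fricative [s]. /wietatbupuatatuz/ → wiesatbufuasasuz.
Rule 2 (intervocalic h-deletion): no segment meets the environment; /wiesatbufuasasuz/ is unchanged.
Rule 3 (stop-cluster e-epenthesis): /t/ and /b/ form a stop–stop cluster, so [e] is inserted between them. /wiesatbufuasasuz/ → wiesatebufuasasuz.
Rule 4 (final a-epenthesis): the form ends in the consonant /z/, so [a] is inserted word-finally. /wiesatebufuasasuz/ → wiesatebufuasasuza.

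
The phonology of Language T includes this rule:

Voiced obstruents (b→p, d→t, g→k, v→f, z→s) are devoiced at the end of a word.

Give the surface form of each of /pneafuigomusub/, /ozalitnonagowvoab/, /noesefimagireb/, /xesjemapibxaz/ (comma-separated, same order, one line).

/pneafuigomusub/: /b/ is a voiced obstruent in word-final position, so it devoices to [p]. → [pneafuigomusup].
/ozalitnonagowvoab/: /b/ is a voiced obstruent in word-final position, so it devoices to [p]. → [ozalitnonagowvoap].
/noesefimagireb/: /b/ is a voiced obstruent in word-final position, so it devoices to [p]. → [noesefimagirep].
/xesjemapibxaz/: /z/ is a voiced obstruent in word-final position, so it devoices to [s]. → [xesjemapibxas].

pneafuigomusup, ozalitnonagowvoap, noesefimagirep, xesjemapibxas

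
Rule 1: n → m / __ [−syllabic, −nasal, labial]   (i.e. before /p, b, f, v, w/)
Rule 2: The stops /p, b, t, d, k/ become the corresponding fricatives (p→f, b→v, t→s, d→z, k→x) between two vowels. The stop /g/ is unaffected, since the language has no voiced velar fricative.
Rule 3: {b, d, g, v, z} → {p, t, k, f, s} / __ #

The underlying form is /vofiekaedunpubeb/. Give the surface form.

vofiexaezumpuvep

Rule 1 (nasal place assimilation): /n/ precedes the labial consonant /p/, so it assimilates in place to [m]. /vofiekaedunpubeb/ → vofiekaedumpubeb.
Rule 2 (intervocalic spirantization): /k/ is a stop between vowels /e/ and /a/, so it spirantizes to the fricative [x]. /d/ is a stop between vowels /e/ and /u/, so it spirantizes to the fricative [z]. /b/ is a stop between vowels /u/ and /e/, so it spirantizes to the fricative [v]. /vofiekaedumpubeb/ → vofiexaezumpuveb.
Rule 3 (final devoicing): /b/ is a voiced obstruent in word-final position, so it devoices to [p]. /vofiexaezumpuveb/ → vofiexaezumpuvep.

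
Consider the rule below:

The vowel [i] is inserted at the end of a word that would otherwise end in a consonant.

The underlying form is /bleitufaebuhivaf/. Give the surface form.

bleitufaebuhivafi

the form ends in the consonant /f/, so [i] is inserted word-finally.
Surface form: [bleitufaebuhivafi].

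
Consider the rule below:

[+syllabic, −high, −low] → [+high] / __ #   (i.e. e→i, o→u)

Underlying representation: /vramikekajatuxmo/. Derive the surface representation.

Scanning /vramikekajatuxmo/: /e/ at position 7 is not in the conditioning environment; /o/ is a mid vowel in word-final position, so it raises to [u].
Result: [vramikekajatuxmu].

vramikekajatuxmu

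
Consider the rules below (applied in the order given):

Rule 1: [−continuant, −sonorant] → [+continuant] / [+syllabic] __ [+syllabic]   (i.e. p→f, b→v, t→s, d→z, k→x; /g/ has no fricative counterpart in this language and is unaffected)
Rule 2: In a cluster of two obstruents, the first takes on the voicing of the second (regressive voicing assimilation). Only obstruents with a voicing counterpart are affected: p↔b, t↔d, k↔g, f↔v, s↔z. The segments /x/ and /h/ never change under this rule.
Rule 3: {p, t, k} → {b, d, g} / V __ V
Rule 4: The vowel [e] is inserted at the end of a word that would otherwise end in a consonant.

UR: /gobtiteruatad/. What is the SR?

Rule 1 (intervocalic spirantization): /t/ is a stop between vowels /i/ and /e/, so it spirantizes to the fricative [s]. /t/ is a stop between vowels /a/ and /a/, so it spirantizes to the fricative [s]. /gobtiteruatad/ → gobtiseruasad.
Rule 2 (regressive voicing assimilation): /b/ precedes the voiceless obstruent /t/, so it devoices to [p] by assimilation. /gobtiseruasad/ → goptiseruasad.
Rule 3 (intervocalic voicing): no segment meets the environment; /goptiseruasad/ is unchanged.
Rule 4 (final e-epenthesis): the form ends in the consonant /d/, so [e] is inserted word-finally. /goptiseruasad/ → goptiseruasade.

goptiseruasade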